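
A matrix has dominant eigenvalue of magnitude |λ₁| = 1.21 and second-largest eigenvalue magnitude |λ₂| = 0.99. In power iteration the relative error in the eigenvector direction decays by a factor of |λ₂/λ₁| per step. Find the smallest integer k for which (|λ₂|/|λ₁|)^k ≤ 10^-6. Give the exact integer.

|λ₂/λ₁| = 0.99/1.21 = 0.81818
Need k ≥ ln(10^-6) / ln(0.81818) = -13.8155 / -0.2007 ≈ 68.847
Smallest integer k satisfying the bound: 69

69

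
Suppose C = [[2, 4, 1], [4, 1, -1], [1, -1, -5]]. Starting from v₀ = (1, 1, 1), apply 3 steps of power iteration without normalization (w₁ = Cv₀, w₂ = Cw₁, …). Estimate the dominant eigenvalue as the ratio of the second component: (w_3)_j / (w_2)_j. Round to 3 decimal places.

w1 = Cv₀ = (2·1 + 4·1 + 1·1; 4·1 + 1·1 + (-1)·1; 1·1 + (-1)·1 + (-5)·1) = (7, 4, -5)
w2 = Cw1 = (2·7 + 4·4 + 1·(-5); 4·7 + 1·4 + (-1)·(-5); 1·7 + (-1)·4 + (-5)·(-5)) = (25, 37, 28)
w3 = Cw2 = (226, 109, -152)
Ratio at component: 109 / 37 = 2.946

2.946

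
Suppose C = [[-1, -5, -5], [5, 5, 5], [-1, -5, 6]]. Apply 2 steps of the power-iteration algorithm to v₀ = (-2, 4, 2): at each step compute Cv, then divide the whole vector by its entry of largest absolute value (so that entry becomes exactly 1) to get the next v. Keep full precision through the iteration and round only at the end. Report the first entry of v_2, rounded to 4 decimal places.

0.3889

Cv0 = (-28.00000, 20.00000, -6.00000); divide by -28.00000 → v1 = (1.00000, -0.71429, 0.21429)
Cv1 = (1.50000, 2.50000, 3.85714); divide by 3.85714 → v2 = (0.38889, 0.64815, 1.00000)
Requested entry of v2: -42/-108 = 0.3889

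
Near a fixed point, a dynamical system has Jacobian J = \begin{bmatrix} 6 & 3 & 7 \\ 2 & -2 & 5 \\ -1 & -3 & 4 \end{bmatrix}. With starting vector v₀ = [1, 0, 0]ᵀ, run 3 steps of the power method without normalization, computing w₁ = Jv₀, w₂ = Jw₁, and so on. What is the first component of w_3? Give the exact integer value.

107

w1 = Jv₀ = (6·1 + 3·0 + 7·0; 2·1 + (-2)·0 + 5·0; (-1)·1 + (-3)·0 + 4·0) = (6, 2, -1)
w2 = Jw1 = (6·6 + 3·2 + 7·(-1); 2·6 + (-2)·2 + 5·(-1); (-1)·6 + (-3)·2 + 4·(-1)) = (35, 3, -16)
w3 = Jw2 = (107, -16, -108)
The requested component of w3 is 107.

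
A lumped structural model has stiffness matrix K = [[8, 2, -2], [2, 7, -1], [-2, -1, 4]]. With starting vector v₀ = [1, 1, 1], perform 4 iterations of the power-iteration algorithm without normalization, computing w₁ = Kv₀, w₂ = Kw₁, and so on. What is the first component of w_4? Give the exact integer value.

w1 = Kv₀ = (8, 8, 1)
w2 = Kw1 = (78, 71, -20)
w3 = Kw2 = (806, 673, -307)
w4 = Kw3 = (8408, 6630, -3513)
The requested component of w4 is 8408.

8408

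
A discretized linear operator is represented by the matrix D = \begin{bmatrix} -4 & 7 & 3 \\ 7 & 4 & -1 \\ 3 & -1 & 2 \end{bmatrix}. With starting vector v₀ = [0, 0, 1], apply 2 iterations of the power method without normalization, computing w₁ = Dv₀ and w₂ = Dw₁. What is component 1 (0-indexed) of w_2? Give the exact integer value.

15

w1 = Dv₀ = ((-4)·0 + 7·0 + 3·1; 7·0 + 4·0 + (-1)·1; 3·0 + (-1)·0 + 2·1) = (3, -1, 2)
w2 = Dw1 = ((-4)·3 + 7·(-1) + 3·2; 7·3 + 4·(-1) + (-1)·2; 3·3 + (-1)·(-1) + 2·2) = (-13, 15, 14)
The requested component of w2 is 15.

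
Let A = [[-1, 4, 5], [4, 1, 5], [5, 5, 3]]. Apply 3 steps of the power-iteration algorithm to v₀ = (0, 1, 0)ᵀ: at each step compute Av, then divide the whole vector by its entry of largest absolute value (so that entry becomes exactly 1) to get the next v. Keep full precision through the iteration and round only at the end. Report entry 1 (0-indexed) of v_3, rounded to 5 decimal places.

Av0 = (4.000000, 1.000000, 5.000000); divide by 5.000000 → v1 = (0.800000, 0.200000, 1.000000)
Av1 = (5.000000, 8.400000, 8.000000); divide by 8.400000 → v2 = (0.595238, 1.000000, 0.952381)
Av2 = (8.166667, 8.142857, 10.833333); divide by 10.833333 → v3 = (0.753846, 0.751648, 1.000000)
Requested entry of v3: 342/455 = 0.75165

0.75165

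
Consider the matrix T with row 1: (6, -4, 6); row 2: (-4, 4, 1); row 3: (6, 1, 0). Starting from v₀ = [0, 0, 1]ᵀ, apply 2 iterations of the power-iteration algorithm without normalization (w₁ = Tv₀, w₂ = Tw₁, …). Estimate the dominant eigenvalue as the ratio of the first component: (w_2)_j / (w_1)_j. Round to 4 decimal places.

λ ≈ 5.3333

w1 = Tv₀ = (6·0 + (-4)·0 + 6·1; (-4)·0 + 4·0 + 1·1; 6·0 + 1·0 + 0·1) = (6, 1, 0)
w2 = Tw1 = (6·6 + (-4)·1 + 6·0; (-4)·6 + 4·1 + 1·0; 6·6 + 1·1 + 0·0) = (32, -20, 37)
Ratio at component: 32 / 6 = 5.3333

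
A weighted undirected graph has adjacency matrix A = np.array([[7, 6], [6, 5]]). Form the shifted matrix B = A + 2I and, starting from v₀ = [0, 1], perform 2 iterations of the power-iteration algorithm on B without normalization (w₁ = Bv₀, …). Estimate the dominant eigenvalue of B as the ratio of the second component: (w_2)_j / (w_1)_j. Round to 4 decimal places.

12.1429

B = A + 2I has rows (9, 6); (6, 7)
w1 = Bv₀ = (6, 7)
w2 = Bw1 = (96, 85)
Ratio: 85/7 = 12.1429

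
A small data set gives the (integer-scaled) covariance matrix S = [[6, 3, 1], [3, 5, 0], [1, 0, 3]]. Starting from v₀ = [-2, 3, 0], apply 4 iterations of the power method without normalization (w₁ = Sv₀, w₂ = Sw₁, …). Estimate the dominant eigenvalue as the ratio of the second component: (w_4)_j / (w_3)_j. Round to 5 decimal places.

λ ≈ 7.10448

w1 = Sv₀ = (-3, 9, -2)
w2 = Sw1 = (7, 36, -9)
w3 = Sw2 = (141, 201, -20)
w4 = Sw3 = (1429, 1428, 81)
Ratio at component: 1428 / 201 = 7.10448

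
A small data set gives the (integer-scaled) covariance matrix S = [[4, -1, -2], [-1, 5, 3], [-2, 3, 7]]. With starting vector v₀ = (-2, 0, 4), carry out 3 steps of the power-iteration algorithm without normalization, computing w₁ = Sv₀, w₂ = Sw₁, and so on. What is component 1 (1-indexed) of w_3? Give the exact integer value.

w1 = Sv₀ = (4·(-2) + (-1)·0 + (-2)·4; (-1)·(-2) + 5·0 + 3·4; (-2)·(-2) + 3·0 + 7·4) = (-16, 14, 32)
w2 = Sw1 = (4·(-16) + (-1)·14 + (-2)·32; (-1)·(-16) + 5·14 + 3·32; (-2)·(-16) + 3·14 + 7·32) = (-142, 182, 298)
w3 = Sw2 = (-1346, 1946, 2916)
The requested component of w3 is -1346.

-1346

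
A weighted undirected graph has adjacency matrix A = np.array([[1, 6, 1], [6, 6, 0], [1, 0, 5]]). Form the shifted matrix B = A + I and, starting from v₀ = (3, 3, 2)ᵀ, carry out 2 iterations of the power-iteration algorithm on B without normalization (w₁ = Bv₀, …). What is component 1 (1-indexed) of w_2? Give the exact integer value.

B = A + I has rows (2, 6, 1); (6, 7, 0); (1, 0, 6)
w1 = Bv₀ = (2·3 + 6·3 + 1·2; 6·3 + 7·3 + 0·2; 1·3 + 0·3 + 6·2) = (26, 39, 15)
w2 = Bw1 = (2·26 + 6·39 + 1·15; 6·26 + 7·39 + 0·15; 1·26 + 0·39 + 6·15) = (301, 429, 116)
Requested component of w2: 301

301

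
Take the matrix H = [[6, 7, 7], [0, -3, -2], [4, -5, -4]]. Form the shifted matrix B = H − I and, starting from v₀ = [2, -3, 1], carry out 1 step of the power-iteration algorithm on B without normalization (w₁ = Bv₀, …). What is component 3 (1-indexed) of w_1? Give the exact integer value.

18

B = H − I has rows (5, 7, 7); (0, -4, -2); (4, -5, -5)
w1 = Bv₀ = (-4, 10, 18)
Requested component of w1: 18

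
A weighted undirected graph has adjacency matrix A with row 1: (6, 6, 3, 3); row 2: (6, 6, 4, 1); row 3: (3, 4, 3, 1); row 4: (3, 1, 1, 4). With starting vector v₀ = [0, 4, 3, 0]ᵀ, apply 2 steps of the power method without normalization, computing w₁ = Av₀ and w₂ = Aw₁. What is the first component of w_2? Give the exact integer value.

w1 = Av₀ = (6·0 + 6·4 + 3·3 + 3·0; 6·0 + 6·4 + 4·3 + 1·0; 3·0 + 4·4 + 3·3 + 1·0; 3·0 + 1·4 + 1·3 + 4·0) = (33, 36, 25, 7)
w2 = Aw1 = (6·33 + 6·36 + 3·25 + 3·7; 6·33 + 6·36 + 4·25 + 1·7; 3·33 + 4·36 + 3·25 + 1·7; 3·33 + 1·36 + 1·25 + 4·7) = (510, 521, 325, 188)
The requested component of w2 is 510.

510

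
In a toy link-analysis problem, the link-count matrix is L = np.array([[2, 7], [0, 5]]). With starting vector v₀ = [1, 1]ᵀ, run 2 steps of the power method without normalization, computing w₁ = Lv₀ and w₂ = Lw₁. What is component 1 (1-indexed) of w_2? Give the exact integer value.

53

w1 = Lv₀ = (9, 5)
w2 = Lw1 = (53, 25)
The requested component of w2 is 53.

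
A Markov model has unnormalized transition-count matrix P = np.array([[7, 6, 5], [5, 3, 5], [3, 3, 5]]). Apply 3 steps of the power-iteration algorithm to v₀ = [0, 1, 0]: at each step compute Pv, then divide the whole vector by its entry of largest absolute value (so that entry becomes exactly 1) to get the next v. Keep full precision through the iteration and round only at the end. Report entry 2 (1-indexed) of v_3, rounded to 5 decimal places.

Pv0 = (6.000000, 3.000000, 3.000000); divide by 6.000000 → v1 = (1.000000, 0.500000, 0.500000)
Pv1 = (12.500000, 9.000000, 7.000000); divide by 12.500000 → v2 = (1.000000, 0.720000, 0.560000)
Pv2 = (14.120000, 9.960000, 7.960000); divide by 14.120000 → v3 = (1.000000, 0.705382, 0.563739)
Requested entry of v3: 747/1059 = 0.70538

0.70538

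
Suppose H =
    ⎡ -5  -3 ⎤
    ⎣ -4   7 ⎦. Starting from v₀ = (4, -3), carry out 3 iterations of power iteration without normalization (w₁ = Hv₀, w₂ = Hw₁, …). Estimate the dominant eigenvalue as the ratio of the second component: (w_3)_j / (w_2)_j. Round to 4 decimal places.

λ ≈ 10.0884

w1 = Hv₀ = ((-5)·4 + (-3)·(-3); (-4)·4 + 7·(-3)) = (-11, -37)
w2 = Hw1 = ((-5)·(-11) + (-3)·(-37); (-4)·(-11) + 7·(-37)) = (166, -215)
w3 = Hw2 = (-185, -2169)
Ratio at component: -2169 / -215 = 10.0884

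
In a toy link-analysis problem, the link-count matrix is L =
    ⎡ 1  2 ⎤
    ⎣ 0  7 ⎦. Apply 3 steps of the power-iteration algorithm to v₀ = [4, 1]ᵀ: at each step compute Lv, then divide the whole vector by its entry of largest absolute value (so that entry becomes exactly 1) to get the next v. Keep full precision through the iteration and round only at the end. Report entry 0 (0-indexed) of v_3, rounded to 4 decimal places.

0.3440

Lv0 = (6.00000, 7.00000); divide by 7.00000 → v1 = (0.85714, 1.00000)
Lv1 = (2.85714, 7.00000); divide by 7.00000 → v2 = (0.40816, 1.00000)
Lv2 = (2.40816, 7.00000); divide by 7.00000 → v3 = (0.34402, 1.00000)
Requested entry of v3: 118/343 = 0.3440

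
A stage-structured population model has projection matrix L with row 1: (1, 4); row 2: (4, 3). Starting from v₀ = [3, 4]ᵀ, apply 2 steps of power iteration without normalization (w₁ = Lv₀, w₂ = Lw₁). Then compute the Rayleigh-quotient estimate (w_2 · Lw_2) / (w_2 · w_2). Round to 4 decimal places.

6.1231

w1 = Lv₀ = (19, 24)
w2 = Lw1 = (115, 148)
Lw2 = (707, 904)
w2·Lw2 = 115·707 + 148·904 = 215097; w2·w2 = 115·115 + 148·148 = 35129
λ ≈ 215097/35129 = 6.1231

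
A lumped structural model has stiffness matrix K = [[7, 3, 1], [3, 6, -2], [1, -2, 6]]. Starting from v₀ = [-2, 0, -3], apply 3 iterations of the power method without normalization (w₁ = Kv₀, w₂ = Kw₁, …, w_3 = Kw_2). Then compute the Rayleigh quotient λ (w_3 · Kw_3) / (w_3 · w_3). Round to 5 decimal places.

7.83763

w1 = Kv₀ = (7·(-2) + 3·0 + 1·(-3); 3·(-2) + 6·0 + (-2)·(-3); 1·(-2) + (-2)·0 + 6·(-3)) = (-17, 0, -20)
w2 = Kw1 = (7·(-17) + 3·0 + 1·(-20); 3·(-17) + 6·0 + (-2)·(-20); 1·(-17) + (-2)·0 + 6·(-20)) = (-139, -11, -137)
w3 = Kw2 = (-1143, -209, -939)
Kw3 = (-9567, -2805, -6359)
w3·Kw3 = (-1143)·(-9567) + (-209)·(-2805) + (-939)·(-6359) = 17492427; w3·w3 = (-1143)·(-1143) + (-209)·(-209) + (-939)·(-939) = 2231851
λ ≈ 17492427/2231851 = 7.83763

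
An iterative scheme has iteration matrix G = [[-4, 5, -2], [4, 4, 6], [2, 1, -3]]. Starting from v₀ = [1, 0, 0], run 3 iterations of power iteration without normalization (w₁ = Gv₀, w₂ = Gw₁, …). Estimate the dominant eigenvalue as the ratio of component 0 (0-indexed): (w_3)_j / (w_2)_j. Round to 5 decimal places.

w1 = Gv₀ = ((-4)·1 + 5·0 + (-2)·0; 4·1 + 4·0 + 6·0; 2·1 + 1·0 + (-3)·0) = (-4, 4, 2)
w2 = Gw1 = ((-4)·(-4) + 5·4 + (-2)·2; 4·(-4) + 4·4 + 6·2; 2·(-4) + 1·4 + (-3)·2) = (32, 12, -10)
w3 = Gw2 = (-48, 116, 106)
Ratio at component: -48 / 32 = -1.50000

-1.50000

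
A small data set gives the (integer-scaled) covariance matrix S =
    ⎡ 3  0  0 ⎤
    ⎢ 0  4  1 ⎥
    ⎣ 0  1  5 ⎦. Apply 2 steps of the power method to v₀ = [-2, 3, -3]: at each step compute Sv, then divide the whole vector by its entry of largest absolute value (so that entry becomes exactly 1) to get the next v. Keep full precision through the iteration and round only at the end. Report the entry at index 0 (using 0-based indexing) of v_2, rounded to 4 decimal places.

0.3529

Sv0 = (-6.00000, 9.00000, -12.00000); divide by -12.00000 → v1 = (0.50000, -0.75000, 1.00000)
Sv1 = (1.50000, -2.00000, 4.25000); divide by 4.25000 → v2 = (0.35294, -0.47059, 1.00000)
Requested entry of v2: -18/-51 = 0.3529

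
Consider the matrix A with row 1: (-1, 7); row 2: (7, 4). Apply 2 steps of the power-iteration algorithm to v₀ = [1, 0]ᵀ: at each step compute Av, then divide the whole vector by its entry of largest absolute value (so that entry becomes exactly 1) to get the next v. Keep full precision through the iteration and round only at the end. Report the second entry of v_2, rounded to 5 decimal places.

0.42000

Av0 = (-1.000000, 7.000000); divide by 7.000000 → v1 = (-0.142857, 1.000000)
Av1 = (7.142857, 3.000000); divide by 7.142857 → v2 = (1.000000, 0.420000)
Requested entry of v2: 21/50 = 0.42000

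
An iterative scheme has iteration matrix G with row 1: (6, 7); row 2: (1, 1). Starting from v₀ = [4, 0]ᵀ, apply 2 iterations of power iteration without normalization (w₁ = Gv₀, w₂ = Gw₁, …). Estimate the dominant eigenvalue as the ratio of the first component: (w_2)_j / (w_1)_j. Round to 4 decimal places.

7.1667

w1 = Gv₀ = (6·4 + 7·0; 1·4 + 1·0) = (24, 4)
w2 = Gw1 = (6·24 + 7·4; 1·24 + 1·4) = (172, 28)
Ratio at component: 172 / 24 = 7.1667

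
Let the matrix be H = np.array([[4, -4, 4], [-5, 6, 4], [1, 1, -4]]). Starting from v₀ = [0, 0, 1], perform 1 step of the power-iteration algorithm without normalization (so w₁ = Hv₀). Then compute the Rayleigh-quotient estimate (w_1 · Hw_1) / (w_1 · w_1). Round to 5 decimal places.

-4.33333

w1 = Hv₀ = (4, 4, -4)
Hw1 = (-16, -12, 24)
w1·Hw1 = 4·(-16) + 4·(-12) + (-4)·24 = -208; w1·w1 = 4·4 + 4·4 + (-4)·(-4) = 48
λ ≈ -208/48 = -4.33333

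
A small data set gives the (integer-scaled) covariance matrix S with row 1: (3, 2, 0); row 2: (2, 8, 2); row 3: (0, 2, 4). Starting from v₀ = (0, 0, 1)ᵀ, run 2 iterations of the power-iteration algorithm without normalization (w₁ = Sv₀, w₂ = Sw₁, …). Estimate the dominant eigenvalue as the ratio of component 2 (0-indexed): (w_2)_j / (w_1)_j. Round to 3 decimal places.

λ ≈ 5.000

w1 = Sv₀ = (0, 2, 4)
w2 = Sw1 = (4, 24, 20)
Ratio at component: 20 / 4 = 5.000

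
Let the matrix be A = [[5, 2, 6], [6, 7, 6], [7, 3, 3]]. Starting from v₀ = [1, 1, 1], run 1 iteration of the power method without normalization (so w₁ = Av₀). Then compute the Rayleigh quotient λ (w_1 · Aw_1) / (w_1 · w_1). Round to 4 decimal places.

w1 = Av₀ = (5·1 + 2·1 + 6·1; 6·1 + 7·1 + 6·1; 7·1 + 3·1 + 3·1) = (13, 19, 13)
Aw1 = (181, 289, 187)
w1·Aw1 = 13·181 + 19·289 + 13·187 = 10275; w1·w1 = 13·13 + 19·19 + 13·13 = 699
λ ≈ 10275/699 = 14.6996

14.6996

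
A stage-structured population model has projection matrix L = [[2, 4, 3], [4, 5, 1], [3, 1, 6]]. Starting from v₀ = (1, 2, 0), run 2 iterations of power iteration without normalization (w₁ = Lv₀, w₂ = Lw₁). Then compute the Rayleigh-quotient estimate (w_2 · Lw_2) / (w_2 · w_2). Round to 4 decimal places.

w1 = Lv₀ = (2·1 + 4·2 + 3·0; 4·1 + 5·2 + 1·0; 3·1 + 1·2 + 6·0) = (10, 14, 5)
w2 = Lw1 = (2·10 + 4·14 + 3·5; 4·10 + 5·14 + 1·5; 3·10 + 1·14 + 6·5) = (91, 115, 74)
Lw2 = (864, 1013, 832)
w2·Lw2 = 91·864 + 115·1013 + 74·832 = 256687; w2·w2 = 91·91 + 115·115 + 74·74 = 26982
λ ≈ 256687/26982 = 9.5133

9.5133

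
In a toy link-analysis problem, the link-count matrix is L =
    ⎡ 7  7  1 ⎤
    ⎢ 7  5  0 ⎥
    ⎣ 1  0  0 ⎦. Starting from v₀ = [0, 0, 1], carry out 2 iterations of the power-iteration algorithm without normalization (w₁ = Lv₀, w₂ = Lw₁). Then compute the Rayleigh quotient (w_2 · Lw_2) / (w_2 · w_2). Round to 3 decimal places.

w1 = Lv₀ = (7·0 + 7·0 + 1·1; 7·0 + 5·0 + 0·1; 1·0 + 0·0 + 0·1) = (1, 0, 0)
w2 = Lw1 = (7·1 + 7·0 + 1·0; 7·1 + 5·0 + 0·0; 1·1 + 0·0 + 0·0) = (7, 7, 1)
Lw2 = (99, 84, 7)
w2·Lw2 = 7·99 + 7·84 + 1·7 = 1288; w2·w2 = 7·7 + 7·7 + 1·1 = 99
λ ≈ 1288/99 = 13.010

λ ≈ 13.010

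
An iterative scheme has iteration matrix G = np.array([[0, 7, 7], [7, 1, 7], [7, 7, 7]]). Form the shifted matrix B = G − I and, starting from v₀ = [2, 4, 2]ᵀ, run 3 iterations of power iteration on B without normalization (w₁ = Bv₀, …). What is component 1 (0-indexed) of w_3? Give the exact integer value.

9338

B = G − I has rows (-1, 7, 7); (7, 0, 7); (7, 7, 6)
w1 = Bv₀ = ((-1)·2 + 7·4 + 7·2; 7·2 + 0·4 + 7·2; 7·2 + 7·4 + 6·2) = (40, 28, 54)
w2 = Bw1 = ((-1)·40 + 7·28 + 7·54; 7·40 + 0·28 + 7·54; 7·40 + 7·28 + 6·54) = (534, 658, 800)
w3 = Bw2 = (9672, 9338, 13144)
Requested component of w3: 9338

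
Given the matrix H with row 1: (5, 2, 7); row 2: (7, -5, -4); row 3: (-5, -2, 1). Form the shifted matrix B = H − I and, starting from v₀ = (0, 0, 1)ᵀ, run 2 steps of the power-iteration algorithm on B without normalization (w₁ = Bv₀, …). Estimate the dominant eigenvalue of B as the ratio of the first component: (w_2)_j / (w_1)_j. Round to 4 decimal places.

B = H − I has rows (4, 2, 7); (7, -6, -4); (-5, -2, 0)
w1 = Bv₀ = (4·0 + 2·0 + 7·1; 7·0 + (-6)·0 + (-4)·1; (-5)·0 + (-2)·0 + 0·1) = (7, -4, 0)
w2 = Bw1 = (4·7 + 2·(-4) + 7·0; 7·7 + (-6)·(-4) + (-4)·0; (-5)·7 + (-2)·(-4) + 0·0) = (20, 73, -27)
Ratio: 20/7 = 2.8571

μ ≈ 2.8571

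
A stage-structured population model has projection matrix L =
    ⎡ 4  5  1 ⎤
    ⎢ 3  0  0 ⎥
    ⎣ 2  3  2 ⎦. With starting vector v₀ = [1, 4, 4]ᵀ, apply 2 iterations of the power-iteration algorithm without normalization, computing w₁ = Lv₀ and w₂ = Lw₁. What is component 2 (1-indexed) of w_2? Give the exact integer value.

w1 = Lv₀ = (4·1 + 5·4 + 1·4; 3·1 + 0·4 + 0·4; 2·1 + 3·4 + 2·4) = (28, 3, 22)
w2 = Lw1 = (4·28 + 5·3 + 1·22; 3·28 + 0·3 + 0·22; 2·28 + 3·3 + 2·22) = (149, 84, 109)
The requested component of w2 is 84.

84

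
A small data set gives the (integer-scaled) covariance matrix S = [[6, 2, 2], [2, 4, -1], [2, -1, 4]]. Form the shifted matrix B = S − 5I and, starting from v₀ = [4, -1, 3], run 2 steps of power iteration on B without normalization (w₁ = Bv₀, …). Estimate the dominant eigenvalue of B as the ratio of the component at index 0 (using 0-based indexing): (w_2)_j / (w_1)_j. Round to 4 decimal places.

μ ≈ 4.0000

B = S − 5I has rows (1, 2, 2); (2, -1, -1); (2, -1, -1)
w1 = Bv₀ = (8, 6, 6)
w2 = Bw1 = (32, 4, 4)
Ratio: 32/8 = 4.0000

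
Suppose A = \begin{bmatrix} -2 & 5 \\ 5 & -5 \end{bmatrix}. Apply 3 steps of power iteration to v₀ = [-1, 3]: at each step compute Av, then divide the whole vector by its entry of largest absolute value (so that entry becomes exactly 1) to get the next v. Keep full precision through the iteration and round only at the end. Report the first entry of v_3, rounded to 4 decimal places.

Av0 = (17.00000, -20.00000); divide by -20.00000 → v1 = (-0.85000, 1.00000)
Av1 = (6.70000, -9.25000); divide by -9.25000 → v2 = (-0.72432, 1.00000)
Av2 = (6.44865, -8.62162); divide by -8.62162 → v3 = (-0.74796, 1.00000)
Requested entry of v3: 1193/-1595 = -0.7480

-0.7480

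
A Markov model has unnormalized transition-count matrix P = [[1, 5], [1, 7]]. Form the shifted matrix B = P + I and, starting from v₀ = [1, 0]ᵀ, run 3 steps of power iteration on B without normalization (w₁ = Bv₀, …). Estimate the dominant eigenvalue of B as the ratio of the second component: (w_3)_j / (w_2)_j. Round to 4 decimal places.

8.9000

B = P + I has rows (2, 5); (1, 8)
w1 = Bv₀ = (2·1 + 5·0; 1·1 + 8·0) = (2, 1)
w2 = Bw1 = (2·2 + 5·1; 1·2 + 8·1) = (9, 10)
w3 = Bw2 = (68, 89)
Ratio: 89/10 = 8.9000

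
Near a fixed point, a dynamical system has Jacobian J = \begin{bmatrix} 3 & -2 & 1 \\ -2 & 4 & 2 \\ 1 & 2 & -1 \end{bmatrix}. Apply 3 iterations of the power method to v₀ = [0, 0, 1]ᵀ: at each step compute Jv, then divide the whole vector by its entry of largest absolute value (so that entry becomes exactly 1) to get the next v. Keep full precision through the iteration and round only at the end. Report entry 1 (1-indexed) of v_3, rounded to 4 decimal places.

Jv0 = (1.00000, 2.00000, -1.00000); divide by 2.00000 → v1 = (0.50000, 1.00000, -0.50000)
Jv1 = (-1.00000, 2.00000, 3.00000); divide by 3.00000 → v2 = (-0.33333, 0.66667, 1.00000)
Jv2 = (-1.33333, 5.33333, 0.00000); divide by 5.33333 → v3 = (-0.25000, 1.00000, 0.00000)
Requested entry of v3: -8/32 = -0.2500

-0.2500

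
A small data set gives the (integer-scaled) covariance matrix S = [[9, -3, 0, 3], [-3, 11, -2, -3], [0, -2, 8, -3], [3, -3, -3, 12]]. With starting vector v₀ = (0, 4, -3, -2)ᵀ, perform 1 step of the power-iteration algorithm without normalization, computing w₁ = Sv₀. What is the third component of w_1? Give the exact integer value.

w1 = Sv₀ = (9·0 + (-3)·4 + 0·(-3) + 3·(-2); (-3)·0 + 11·4 + (-2)·(-3) + (-3)·(-2); 0·0 + (-2)·4 + 8·(-3) + (-3)·(-2); 3·0 + (-3)·4 + (-3)·(-3) + 12·(-2)) = (-18, 56, -26, -27)
The requested component of w1 is -26.

-26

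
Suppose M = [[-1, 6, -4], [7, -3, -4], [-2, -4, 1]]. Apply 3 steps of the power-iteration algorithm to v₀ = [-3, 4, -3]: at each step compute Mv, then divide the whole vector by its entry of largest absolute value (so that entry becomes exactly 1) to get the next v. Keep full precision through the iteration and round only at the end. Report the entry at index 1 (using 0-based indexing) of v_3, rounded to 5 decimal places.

Mv0 = (39.000000, -21.000000, -13.000000); divide by 39.000000 → v1 = (1.000000, -0.538462, -0.333333)
Mv1 = (-2.897436, 9.948718, -0.179487); divide by 9.948718 → v2 = (-0.291237, 1.000000, -0.018041)
Mv2 = (6.363402, -4.966495, -3.435567); divide by 6.363402 → v3 = (1.000000, -0.780478, -0.539895)
Requested entry of v3: -1927/2469 = -0.78048

-0.78048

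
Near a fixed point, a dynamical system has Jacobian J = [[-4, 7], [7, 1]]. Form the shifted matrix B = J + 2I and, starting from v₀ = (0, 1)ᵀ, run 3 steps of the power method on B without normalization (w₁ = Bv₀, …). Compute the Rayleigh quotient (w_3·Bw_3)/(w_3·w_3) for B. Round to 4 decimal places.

5.2395

B = J + 2I has rows (-2, 7); (7, 3)
w1 = Bv₀ = ((-2)·0 + 7·1; 7·0 + 3·1) = (7, 3)
w2 = Bw1 = ((-2)·7 + 7·3; 7·7 + 3·3) = (7, 58)
w3 = Bw2 = (392, 223)
Bw3 = (777, 3413)
w3·Bw3 = 1065683; w3·w3 = 203393; μ ≈ 1065683/203393 = 5.2395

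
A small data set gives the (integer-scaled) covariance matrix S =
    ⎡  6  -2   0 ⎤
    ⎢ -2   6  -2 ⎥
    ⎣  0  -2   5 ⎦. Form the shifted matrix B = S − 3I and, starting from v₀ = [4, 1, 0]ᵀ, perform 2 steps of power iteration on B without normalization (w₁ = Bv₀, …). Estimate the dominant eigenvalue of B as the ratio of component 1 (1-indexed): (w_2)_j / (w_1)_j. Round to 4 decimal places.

μ ≈ 4.0000

B = S − 3I has rows (3, -2, 0); (-2, 3, -2); (0, -2, 2)
w1 = Bv₀ = (3·4 + (-2)·1 + 0·0; (-2)·4 + 3·1 + (-2)·0; 0·4 + (-2)·1 + 2·0) = (10, -5, -2)
w2 = Bw1 = (3·10 + (-2)·(-5) + 0·(-2); (-2)·10 + 3·(-5) + (-2)·(-2); 0·10 + (-2)·(-5) + 2·(-2)) = (40, -31, 6)
Ratio: 40/10 = 4.0000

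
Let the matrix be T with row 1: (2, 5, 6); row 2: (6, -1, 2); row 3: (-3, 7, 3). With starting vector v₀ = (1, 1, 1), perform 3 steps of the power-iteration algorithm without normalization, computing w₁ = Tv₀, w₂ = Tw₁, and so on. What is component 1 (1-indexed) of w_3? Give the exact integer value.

817

w1 = Tv₀ = (13, 7, 7)
w2 = Tw1 = (103, 85, 31)
w3 = Tw2 = (817, 595, 379)
The requested component of w3 is 817.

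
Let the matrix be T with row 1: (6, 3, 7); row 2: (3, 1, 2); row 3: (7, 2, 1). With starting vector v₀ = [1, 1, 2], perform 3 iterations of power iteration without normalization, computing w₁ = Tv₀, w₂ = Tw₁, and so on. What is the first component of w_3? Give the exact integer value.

w1 = Tv₀ = (6·1 + 3·1 + 7·2; 3·1 + 1·1 + 2·2; 7·1 + 2·1 + 1·2) = (23, 8, 11)
w2 = Tw1 = (6·23 + 3·8 + 7·11; 3·23 + 1·8 + 2·11; 7·23 + 2·8 + 1·11) = (239, 99, 188)
w3 = Tw2 = (3047, 1192, 2059)
The requested component of w3 is 3047.

3047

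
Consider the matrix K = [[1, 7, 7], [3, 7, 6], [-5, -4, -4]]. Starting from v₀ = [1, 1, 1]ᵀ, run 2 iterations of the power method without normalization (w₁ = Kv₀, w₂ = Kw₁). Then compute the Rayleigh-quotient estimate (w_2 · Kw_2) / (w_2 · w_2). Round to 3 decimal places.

w1 = Kv₀ = (15, 16, -13)
w2 = Kw1 = (36, 79, -87)
Kw2 = (-20, 139, -148)
w2·Kw2 = 36·(-20) + 79·139 + (-87)·(-148) = 23137; w2·w2 = 36·36 + 79·79 + (-87)·(-87) = 15106
λ ≈ 23137/15106 = 1.532

λ ≈ 1.532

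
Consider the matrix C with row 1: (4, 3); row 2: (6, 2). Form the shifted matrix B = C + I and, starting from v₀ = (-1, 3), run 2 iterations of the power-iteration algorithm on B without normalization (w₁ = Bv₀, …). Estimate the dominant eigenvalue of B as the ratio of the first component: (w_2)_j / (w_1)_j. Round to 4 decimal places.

B = C + I has rows (5, 3); (6, 3)
w1 = Bv₀ = (4, 3)
w2 = Bw1 = (29, 33)
Ratio: 29/4 = 7.2500

μ ≈ 7.2500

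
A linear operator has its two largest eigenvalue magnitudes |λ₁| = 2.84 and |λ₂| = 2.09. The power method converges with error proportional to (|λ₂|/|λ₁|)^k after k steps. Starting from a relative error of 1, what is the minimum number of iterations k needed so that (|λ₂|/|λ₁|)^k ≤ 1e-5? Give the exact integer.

38

|λ₂/λ₁| = 2.09/2.84 = 0.73592
Need k ≥ ln(1e-5) / ln(0.73592) = -11.5129 / -0.3066 ≈ 37.545
Smallest integer k satisfying the bound: 38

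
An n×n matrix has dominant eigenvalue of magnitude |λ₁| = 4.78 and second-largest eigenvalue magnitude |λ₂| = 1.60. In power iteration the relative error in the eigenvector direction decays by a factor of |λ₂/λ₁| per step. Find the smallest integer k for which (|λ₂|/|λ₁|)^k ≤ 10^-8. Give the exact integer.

|λ₂/λ₁| = 1.60/4.78 = 0.33473
Need k ≥ ln(10^-8) / ln(0.33473) = -18.4207 / -1.0944 ≈ 16.831
Smallest integer k satisfying the bound: 17

17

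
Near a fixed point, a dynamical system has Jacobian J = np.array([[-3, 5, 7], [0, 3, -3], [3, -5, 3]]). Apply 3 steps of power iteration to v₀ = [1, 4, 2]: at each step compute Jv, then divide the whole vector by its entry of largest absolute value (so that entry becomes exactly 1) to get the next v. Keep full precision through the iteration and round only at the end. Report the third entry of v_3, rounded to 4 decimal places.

-0.6610

Jv0 = (31.00000, 6.00000, -11.00000); divide by 31.00000 → v1 = (1.00000, 0.19355, -0.35484)
Jv1 = (-4.51613, 1.64516, 0.96774); divide by -4.51613 → v2 = (1.00000, -0.36429, -0.21429)
Jv2 = (-6.32143, -0.45000, 4.17857); divide by -6.32143 → v3 = (1.00000, 0.07119, -0.66102)
Requested entry of v3: -585/885 = -0.6610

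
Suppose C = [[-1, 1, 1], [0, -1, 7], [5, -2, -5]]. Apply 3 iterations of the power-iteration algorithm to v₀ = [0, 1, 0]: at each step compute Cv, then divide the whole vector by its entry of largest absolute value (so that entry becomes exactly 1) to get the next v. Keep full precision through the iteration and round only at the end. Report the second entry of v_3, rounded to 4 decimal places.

Cv0 = (1.00000, -1.00000, -2.00000); divide by -2.00000 → v1 = (-0.50000, 0.50000, 1.00000)
Cv1 = (2.00000, 6.50000, -8.50000); divide by -8.50000 → v2 = (-0.23529, -0.76471, 1.00000)
Cv2 = (0.47059, 7.76471, -4.64706); divide by 7.76471 → v3 = (0.06061, 1.00000, -0.59848)
Requested entry of v3: 132/132 = 1.0000

1.0000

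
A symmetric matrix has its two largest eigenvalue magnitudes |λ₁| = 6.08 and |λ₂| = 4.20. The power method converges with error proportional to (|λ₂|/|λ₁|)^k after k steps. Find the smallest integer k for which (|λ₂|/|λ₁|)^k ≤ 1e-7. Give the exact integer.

44

|λ₂/λ₁| = 4.20/6.08 = 0.69079
Need k ≥ ln(1e-7) / ln(0.69079) = -16.1181 / -0.3699 ≈ 43.572
Smallest integer k satisfying the bound: 44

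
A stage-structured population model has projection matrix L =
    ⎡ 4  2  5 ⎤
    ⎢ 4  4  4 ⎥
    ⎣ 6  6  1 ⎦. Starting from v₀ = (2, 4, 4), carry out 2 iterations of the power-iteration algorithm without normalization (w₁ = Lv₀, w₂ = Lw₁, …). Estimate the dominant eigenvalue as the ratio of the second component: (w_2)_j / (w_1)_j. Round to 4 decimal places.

w1 = Lv₀ = (36, 40, 40)
w2 = Lw1 = (424, 464, 496)
Ratio at component: 464 / 40 = 11.6000

11.6000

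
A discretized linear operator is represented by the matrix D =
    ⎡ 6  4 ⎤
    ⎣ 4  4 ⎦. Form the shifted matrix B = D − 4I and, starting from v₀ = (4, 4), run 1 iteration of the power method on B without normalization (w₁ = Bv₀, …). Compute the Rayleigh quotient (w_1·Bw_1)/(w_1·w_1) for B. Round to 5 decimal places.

B = D − 4I has rows (2, 4); (4, 0)
w1 = Bv₀ = (24, 16)
Bw1 = (112, 96)
w1·Bw1 = 4224; w1·w1 = 832; μ ≈ 4224/832 = 5.07692

μ ≈ 5.07692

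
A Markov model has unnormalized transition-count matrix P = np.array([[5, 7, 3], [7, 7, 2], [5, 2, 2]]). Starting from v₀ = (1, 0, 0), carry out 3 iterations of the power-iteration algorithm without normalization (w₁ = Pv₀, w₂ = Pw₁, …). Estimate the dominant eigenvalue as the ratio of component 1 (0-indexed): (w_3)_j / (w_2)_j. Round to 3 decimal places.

14.670

w1 = Pv₀ = (5, 7, 5)
w2 = Pw1 = (89, 94, 49)
w3 = Pw2 = (1250, 1379, 731)
Ratio at component: 1379 / 94 = 14.670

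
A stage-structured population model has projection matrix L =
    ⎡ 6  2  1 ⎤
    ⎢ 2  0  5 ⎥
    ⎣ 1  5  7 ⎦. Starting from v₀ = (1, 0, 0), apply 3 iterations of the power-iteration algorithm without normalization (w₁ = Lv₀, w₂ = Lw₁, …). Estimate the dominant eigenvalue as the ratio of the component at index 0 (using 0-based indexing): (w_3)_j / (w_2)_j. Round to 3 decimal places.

w1 = Lv₀ = (6·1 + 2·0 + 1·0; 2·1 + 0·0 + 5·0; 1·1 + 5·0 + 7·0) = (6, 2, 1)
w2 = Lw1 = (6·6 + 2·2 + 1·1; 2·6 + 0·2 + 5·1; 1·6 + 5·2 + 7·1) = (41, 17, 23)
w3 = Lw2 = (303, 197, 287)
Ratio at component: 303 / 41 = 7.390

7.390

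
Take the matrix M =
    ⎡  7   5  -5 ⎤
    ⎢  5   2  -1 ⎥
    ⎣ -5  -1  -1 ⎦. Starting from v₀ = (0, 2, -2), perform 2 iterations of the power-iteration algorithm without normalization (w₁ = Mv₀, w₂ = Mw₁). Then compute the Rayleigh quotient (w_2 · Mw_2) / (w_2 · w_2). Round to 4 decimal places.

w1 = Mv₀ = (20, 6, 0)
w2 = Mw1 = (170, 112, -106)
Mw2 = (2280, 1180, -856)
w2·Mw2 = 170·2280 + 112·1180 + (-106)·(-856) = 610496; w2·w2 = 170·170 + 112·112 + (-106)·(-106) = 52680
λ ≈ 610496/52680 = 11.5888

λ ≈ 11.5888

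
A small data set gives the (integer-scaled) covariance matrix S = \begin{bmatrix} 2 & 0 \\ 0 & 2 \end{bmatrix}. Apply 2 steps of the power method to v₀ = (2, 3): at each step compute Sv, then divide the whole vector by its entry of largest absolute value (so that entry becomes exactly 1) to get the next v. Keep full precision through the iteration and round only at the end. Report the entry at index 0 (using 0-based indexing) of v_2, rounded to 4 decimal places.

0.6667

Sv0 = (4.00000, 6.00000); divide by 6.00000 → v1 = (0.66667, 1.00000)
Sv1 = (1.33333, 2.00000); divide by 2.00000 → v2 = (0.66667, 1.00000)
Requested entry of v2: 8/12 = 0.6667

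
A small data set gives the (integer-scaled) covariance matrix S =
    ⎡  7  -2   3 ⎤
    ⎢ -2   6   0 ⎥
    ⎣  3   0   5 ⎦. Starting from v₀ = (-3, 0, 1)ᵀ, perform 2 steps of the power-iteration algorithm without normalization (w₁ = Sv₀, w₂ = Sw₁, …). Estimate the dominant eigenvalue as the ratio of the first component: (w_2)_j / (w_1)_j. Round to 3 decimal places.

w1 = Sv₀ = (-18, 6, -4)
w2 = Sw1 = (-150, 72, -74)
Ratio at component: -150 / -18 = 8.333

8.333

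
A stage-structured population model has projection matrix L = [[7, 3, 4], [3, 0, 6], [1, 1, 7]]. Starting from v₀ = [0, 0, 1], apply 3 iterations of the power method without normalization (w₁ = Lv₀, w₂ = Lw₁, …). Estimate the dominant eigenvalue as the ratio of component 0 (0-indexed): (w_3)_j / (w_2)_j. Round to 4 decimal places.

λ ≈ 12.3784

w1 = Lv₀ = (7·0 + 3·0 + 4·1; 3·0 + 0·0 + 6·1; 1·0 + 1·0 + 7·1) = (4, 6, 7)
w2 = Lw1 = (7·4 + 3·6 + 4·7; 3·4 + 0·6 + 6·7; 1·4 + 1·6 + 7·7) = (74, 54, 59)
w3 = Lw2 = (916, 576, 541)
Ratio at component: 916 / 74 = 12.3784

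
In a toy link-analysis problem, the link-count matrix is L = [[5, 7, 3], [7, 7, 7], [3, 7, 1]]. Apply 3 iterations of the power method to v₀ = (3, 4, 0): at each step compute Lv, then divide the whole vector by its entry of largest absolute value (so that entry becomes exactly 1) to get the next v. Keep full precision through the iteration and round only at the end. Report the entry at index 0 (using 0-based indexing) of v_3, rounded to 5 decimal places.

0.76838

Lv0 = (43.000000, 49.000000, 37.000000); divide by 49.000000 → v1 = (0.877551, 1.000000, 0.755102)
Lv1 = (13.653061, 18.428571, 10.387755); divide by 18.428571 → v2 = (0.740864, 1.000000, 0.563677)
Lv2 = (12.395349, 16.131783, 9.786268); divide by 16.131783 → v3 = (0.768381, 1.000000, 0.606645)
Requested entry of v3: 11193/14567 = 0.76838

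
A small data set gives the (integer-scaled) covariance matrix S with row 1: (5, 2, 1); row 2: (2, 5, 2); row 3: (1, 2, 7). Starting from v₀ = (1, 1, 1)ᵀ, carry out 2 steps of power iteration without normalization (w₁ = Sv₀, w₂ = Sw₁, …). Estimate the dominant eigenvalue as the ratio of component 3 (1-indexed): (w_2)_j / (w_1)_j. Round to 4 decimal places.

w1 = Sv₀ = (5·1 + 2·1 + 1·1; 2·1 + 5·1 + 2·1; 1·1 + 2·1 + 7·1) = (8, 9, 10)
w2 = Sw1 = (5·8 + 2·9 + 1·10; 2·8 + 5·9 + 2·10; 1·8 + 2·9 + 7·10) = (68, 81, 96)
Ratio at component: 96 / 10 = 9.6000

λ ≈ 9.6000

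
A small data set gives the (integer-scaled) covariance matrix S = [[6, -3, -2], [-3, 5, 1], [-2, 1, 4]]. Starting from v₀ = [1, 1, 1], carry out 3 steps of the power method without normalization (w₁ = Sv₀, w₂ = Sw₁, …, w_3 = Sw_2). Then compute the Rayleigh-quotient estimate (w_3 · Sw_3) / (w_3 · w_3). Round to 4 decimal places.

λ ≈ 9.3437

w1 = Sv₀ = (1, 3, 3)
w2 = Sw1 = (-9, 15, 13)
w3 = Sw2 = (-125, 115, 85)
Sw3 = (-1265, 1035, 705)
w3·Sw3 = (-125)·(-1265) + 115·1035 + 85·705 = 337075; w3·w3 = (-125)·(-125) + 115·115 + 85·85 = 36075
λ ≈ 337075/36075 = 9.3437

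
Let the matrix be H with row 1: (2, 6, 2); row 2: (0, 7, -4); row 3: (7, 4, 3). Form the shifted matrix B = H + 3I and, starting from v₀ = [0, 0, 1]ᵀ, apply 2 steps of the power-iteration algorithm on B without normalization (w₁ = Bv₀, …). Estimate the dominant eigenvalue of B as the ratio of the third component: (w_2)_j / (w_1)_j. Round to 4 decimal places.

5.6667

B = H + 3I has rows (5, 6, 2); (0, 10, -4); (7, 4, 6)
w1 = Bv₀ = (5·0 + 6·0 + 2·1; 0·0 + 10·0 + (-4)·1; 7·0 + 4·0 + 6·1) = (2, -4, 6)
w2 = Bw1 = (5·2 + 6·(-4) + 2·6; 0·2 + 10·(-4) + (-4)·6; 7·2 + 4·(-4) + 6·6) = (-2, -64, 34)
Ratio: 34/6 = 5.6667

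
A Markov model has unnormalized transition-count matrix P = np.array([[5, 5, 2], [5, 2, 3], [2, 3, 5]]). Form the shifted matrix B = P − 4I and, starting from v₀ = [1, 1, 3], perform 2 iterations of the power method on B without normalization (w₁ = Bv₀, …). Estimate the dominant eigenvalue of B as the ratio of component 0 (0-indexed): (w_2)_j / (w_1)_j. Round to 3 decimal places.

B = P − 4I has rows (1, 5, 2); (5, -2, 3); (2, 3, 1)
w1 = Bv₀ = (1·1 + 5·1 + 2·3; 5·1 + (-2)·1 + 3·3; 2·1 + 3·1 + 1·3) = (12, 12, 8)
w2 = Bw1 = (1·12 + 5·12 + 2·8; 5·12 + (-2)·12 + 3·8; 2·12 + 3·12 + 1·8) = (88, 60, 68)
Ratio: 88/12 = 7.333

μ ≈ 7.333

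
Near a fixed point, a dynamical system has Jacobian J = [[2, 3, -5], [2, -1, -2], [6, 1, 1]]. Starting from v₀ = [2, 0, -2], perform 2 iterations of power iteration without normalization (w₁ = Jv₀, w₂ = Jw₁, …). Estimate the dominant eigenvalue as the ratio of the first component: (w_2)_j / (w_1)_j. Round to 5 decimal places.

w1 = Jv₀ = (14, 8, 10)
w2 = Jw1 = (2, 0, 102)
Ratio at component: 2 / 14 = 0.14286

0.14286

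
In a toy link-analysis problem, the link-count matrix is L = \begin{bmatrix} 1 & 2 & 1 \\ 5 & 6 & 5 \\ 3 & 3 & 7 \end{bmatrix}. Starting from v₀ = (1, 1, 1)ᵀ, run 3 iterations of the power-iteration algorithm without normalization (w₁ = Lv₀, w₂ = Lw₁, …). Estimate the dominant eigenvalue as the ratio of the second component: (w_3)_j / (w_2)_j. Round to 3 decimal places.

11.525

w1 = Lv₀ = (1·1 + 2·1 + 1·1; 5·1 + 6·1 + 5·1; 3·1 + 3·1 + 7·1) = (4, 16, 13)
w2 = Lw1 = (1·4 + 2·16 + 1·13; 5·4 + 6·16 + 5·13; 3·4 + 3·16 + 7·13) = (49, 181, 151)
w3 = Lw2 = (562, 2086, 1747)
Ratio at component: 2086 / 181 = 11.525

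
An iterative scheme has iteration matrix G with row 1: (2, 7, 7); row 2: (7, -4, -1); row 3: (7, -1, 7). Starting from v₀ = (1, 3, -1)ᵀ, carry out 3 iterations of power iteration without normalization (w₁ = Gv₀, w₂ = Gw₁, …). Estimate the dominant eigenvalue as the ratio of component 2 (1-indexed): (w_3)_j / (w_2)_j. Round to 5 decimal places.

w1 = Gv₀ = (2·1 + 7·3 + 7·(-1); 7·1 + (-4)·3 + (-1)·(-1); 7·1 + (-1)·3 + 7·(-1)) = (16, -4, -3)
w2 = Gw1 = (2·16 + 7·(-4) + 7·(-3); 7·16 + (-4)·(-4) + (-1)·(-3); 7·16 + (-1)·(-4) + 7·(-3)) = (-17, 131, 95)
w3 = Gw2 = (1548, -738, 415)
Ratio at component: -738 / 131 = -5.63359

-5.63359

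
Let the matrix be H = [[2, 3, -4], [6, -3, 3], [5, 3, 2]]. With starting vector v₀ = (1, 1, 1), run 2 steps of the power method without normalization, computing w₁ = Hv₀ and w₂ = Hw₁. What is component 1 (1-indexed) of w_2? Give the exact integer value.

w1 = Hv₀ = (2·1 + 3·1 + (-4)·1; 6·1 + (-3)·1 + 3·1; 5·1 + 3·1 + 2·1) = (1, 6, 10)
w2 = Hw1 = (2·1 + 3·6 + (-4)·10; 6·1 + (-3)·6 + 3·10; 5·1 + 3·6 + 2·10) = (-20, 18, 43)
The requested component of w2 is -20.

-20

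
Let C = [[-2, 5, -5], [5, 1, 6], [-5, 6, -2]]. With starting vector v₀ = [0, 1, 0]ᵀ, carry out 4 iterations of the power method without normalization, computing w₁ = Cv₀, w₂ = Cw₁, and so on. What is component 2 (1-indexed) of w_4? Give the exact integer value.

w1 = Cv₀ = ((-2)·0 + 5·1 + (-5)·0; 5·0 + 1·1 + 6·0; (-5)·0 + 6·1 + (-2)·0) = (5, 1, 6)
w2 = Cw1 = ((-2)·5 + 5·1 + (-5)·6; 5·5 + 1·1 + 6·6; (-5)·5 + 6·1 + (-2)·6) = (-35, 62, -31)
w3 = Cw2 = (535, -299, 609)
w4 = Cw3 = (-5610, 6030, -5687)
The requested component of w4 is 6030.

6030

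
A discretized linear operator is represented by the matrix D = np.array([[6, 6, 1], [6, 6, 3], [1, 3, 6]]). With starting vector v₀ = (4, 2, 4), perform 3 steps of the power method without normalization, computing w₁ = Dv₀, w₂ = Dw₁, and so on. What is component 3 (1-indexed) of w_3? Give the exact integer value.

4780

w1 = Dv₀ = (6·4 + 6·2 + 1·4; 6·4 + 6·2 + 3·4; 1·4 + 3·2 + 6·4) = (40, 48, 34)
w2 = Dw1 = (6·40 + 6·48 + 1·34; 6·40 + 6·48 + 3·34; 1·40 + 3·48 + 6·34) = (562, 630, 388)
w3 = Dw2 = (7540, 8316, 4780)
The requested component of w3 is 4780.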